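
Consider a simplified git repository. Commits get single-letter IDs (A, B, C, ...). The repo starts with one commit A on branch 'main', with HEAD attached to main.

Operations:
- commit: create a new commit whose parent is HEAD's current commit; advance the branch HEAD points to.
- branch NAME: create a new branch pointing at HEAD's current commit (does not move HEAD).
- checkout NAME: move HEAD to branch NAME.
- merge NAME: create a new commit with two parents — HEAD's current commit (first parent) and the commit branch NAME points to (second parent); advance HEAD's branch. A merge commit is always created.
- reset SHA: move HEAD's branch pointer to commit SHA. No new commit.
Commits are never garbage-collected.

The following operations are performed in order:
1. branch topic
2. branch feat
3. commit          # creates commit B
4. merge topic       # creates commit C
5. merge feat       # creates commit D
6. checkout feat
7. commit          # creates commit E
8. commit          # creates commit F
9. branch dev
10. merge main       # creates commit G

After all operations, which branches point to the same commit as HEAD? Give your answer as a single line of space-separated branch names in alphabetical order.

After op 1 (branch): HEAD=main@A [main=A topic=A]
After op 2 (branch): HEAD=main@A [feat=A main=A topic=A]
After op 3 (commit): HEAD=main@B [feat=A main=B topic=A]
After op 4 (merge): HEAD=main@C [feat=A main=C topic=A]
After op 5 (merge): HEAD=main@D [feat=A main=D topic=A]
After op 6 (checkout): HEAD=feat@A [feat=A main=D topic=A]
After op 7 (commit): HEAD=feat@E [feat=E main=D topic=A]
After op 8 (commit): HEAD=feat@F [feat=F main=D topic=A]
After op 9 (branch): HEAD=feat@F [dev=F feat=F main=D topic=A]
After op 10 (merge): HEAD=feat@G [dev=F feat=G main=D topic=A]

Answer: feat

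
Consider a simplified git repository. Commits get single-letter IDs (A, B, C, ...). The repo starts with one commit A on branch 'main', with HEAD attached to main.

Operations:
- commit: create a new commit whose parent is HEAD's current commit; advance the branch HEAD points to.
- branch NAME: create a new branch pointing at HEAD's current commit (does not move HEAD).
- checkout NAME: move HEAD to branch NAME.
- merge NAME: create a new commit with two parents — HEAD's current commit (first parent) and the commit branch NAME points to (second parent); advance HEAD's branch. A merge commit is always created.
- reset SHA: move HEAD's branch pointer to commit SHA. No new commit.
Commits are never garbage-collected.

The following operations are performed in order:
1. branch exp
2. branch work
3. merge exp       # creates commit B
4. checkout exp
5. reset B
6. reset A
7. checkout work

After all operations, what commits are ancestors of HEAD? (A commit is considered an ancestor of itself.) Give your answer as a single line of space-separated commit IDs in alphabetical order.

After op 1 (branch): HEAD=main@A [exp=A main=A]
After op 2 (branch): HEAD=main@A [exp=A main=A work=A]
After op 3 (merge): HEAD=main@B [exp=A main=B work=A]
After op 4 (checkout): HEAD=exp@A [exp=A main=B work=A]
After op 5 (reset): HEAD=exp@B [exp=B main=B work=A]
After op 6 (reset): HEAD=exp@A [exp=A main=B work=A]
After op 7 (checkout): HEAD=work@A [exp=A main=B work=A]

Answer: A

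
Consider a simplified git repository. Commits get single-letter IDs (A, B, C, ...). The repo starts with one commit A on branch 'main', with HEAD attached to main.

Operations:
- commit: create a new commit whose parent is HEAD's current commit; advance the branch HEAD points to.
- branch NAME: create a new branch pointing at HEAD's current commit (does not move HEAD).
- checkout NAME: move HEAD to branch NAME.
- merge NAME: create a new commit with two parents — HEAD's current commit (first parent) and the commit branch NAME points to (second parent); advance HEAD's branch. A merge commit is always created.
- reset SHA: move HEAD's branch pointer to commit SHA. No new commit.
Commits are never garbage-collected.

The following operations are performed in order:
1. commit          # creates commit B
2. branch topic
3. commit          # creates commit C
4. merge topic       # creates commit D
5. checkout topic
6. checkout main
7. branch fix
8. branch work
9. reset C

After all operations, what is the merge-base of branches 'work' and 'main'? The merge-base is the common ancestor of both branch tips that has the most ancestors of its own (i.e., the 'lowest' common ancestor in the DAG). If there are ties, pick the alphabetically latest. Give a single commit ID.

After op 1 (commit): HEAD=main@B [main=B]
After op 2 (branch): HEAD=main@B [main=B topic=B]
After op 3 (commit): HEAD=main@C [main=C topic=B]
After op 4 (merge): HEAD=main@D [main=D topic=B]
After op 5 (checkout): HEAD=topic@B [main=D topic=B]
After op 6 (checkout): HEAD=main@D [main=D topic=B]
After op 7 (branch): HEAD=main@D [fix=D main=D topic=B]
After op 8 (branch): HEAD=main@D [fix=D main=D topic=B work=D]
After op 9 (reset): HEAD=main@C [fix=D main=C topic=B work=D]
ancestors(work=D): ['A', 'B', 'C', 'D']
ancestors(main=C): ['A', 'B', 'C']
common: ['A', 'B', 'C']

Answer: C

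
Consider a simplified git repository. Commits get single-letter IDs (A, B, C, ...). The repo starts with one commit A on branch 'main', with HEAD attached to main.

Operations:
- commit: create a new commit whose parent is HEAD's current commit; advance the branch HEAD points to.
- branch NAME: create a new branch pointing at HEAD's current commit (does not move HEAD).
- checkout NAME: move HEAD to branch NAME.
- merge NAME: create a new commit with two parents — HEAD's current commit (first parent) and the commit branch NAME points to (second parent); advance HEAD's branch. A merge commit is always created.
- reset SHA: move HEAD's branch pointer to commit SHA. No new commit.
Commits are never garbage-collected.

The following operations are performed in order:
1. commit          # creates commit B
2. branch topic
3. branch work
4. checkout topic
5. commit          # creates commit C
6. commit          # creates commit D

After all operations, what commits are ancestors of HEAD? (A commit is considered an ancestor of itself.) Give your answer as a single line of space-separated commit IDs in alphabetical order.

After op 1 (commit): HEAD=main@B [main=B]
After op 2 (branch): HEAD=main@B [main=B topic=B]
After op 3 (branch): HEAD=main@B [main=B topic=B work=B]
After op 4 (checkout): HEAD=topic@B [main=B topic=B work=B]
After op 5 (commit): HEAD=topic@C [main=B topic=C work=B]
After op 6 (commit): HEAD=topic@D [main=B topic=D work=B]

Answer: A B C D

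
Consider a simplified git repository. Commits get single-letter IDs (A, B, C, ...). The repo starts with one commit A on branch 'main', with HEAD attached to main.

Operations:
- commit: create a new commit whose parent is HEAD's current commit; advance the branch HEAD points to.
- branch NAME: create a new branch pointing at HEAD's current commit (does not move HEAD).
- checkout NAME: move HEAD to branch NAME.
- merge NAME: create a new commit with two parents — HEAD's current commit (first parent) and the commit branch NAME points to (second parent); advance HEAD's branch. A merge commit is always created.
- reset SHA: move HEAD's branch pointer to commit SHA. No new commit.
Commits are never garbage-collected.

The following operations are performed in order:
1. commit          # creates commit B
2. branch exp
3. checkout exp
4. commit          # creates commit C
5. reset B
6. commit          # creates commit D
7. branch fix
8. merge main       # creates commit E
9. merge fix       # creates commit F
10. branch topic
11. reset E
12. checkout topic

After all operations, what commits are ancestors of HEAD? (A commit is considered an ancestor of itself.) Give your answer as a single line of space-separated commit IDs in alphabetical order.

Answer: A B D E F

Derivation:
After op 1 (commit): HEAD=main@B [main=B]
After op 2 (branch): HEAD=main@B [exp=B main=B]
After op 3 (checkout): HEAD=exp@B [exp=B main=B]
After op 4 (commit): HEAD=exp@C [exp=C main=B]
After op 5 (reset): HEAD=exp@B [exp=B main=B]
After op 6 (commit): HEAD=exp@D [exp=D main=B]
After op 7 (branch): HEAD=exp@D [exp=D fix=D main=B]
After op 8 (merge): HEAD=exp@E [exp=E fix=D main=B]
After op 9 (merge): HEAD=exp@F [exp=F fix=D main=B]
After op 10 (branch): HEAD=exp@F [exp=F fix=D main=B topic=F]
After op 11 (reset): HEAD=exp@E [exp=E fix=D main=B topic=F]
After op 12 (checkout): HEAD=topic@F [exp=E fix=D main=B topic=F]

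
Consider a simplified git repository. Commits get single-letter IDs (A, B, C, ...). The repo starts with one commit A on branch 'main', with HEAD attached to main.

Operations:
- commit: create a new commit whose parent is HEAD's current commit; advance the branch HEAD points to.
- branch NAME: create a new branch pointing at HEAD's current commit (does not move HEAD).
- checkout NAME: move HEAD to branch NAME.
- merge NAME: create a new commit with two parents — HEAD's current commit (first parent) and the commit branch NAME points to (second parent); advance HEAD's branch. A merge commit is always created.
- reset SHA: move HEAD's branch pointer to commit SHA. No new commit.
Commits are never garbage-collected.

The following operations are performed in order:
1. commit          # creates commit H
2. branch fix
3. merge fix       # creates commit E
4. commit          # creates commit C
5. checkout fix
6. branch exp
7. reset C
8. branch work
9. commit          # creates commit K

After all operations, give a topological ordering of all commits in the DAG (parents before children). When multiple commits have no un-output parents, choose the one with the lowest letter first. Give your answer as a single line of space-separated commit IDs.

After op 1 (commit): HEAD=main@H [main=H]
After op 2 (branch): HEAD=main@H [fix=H main=H]
After op 3 (merge): HEAD=main@E [fix=H main=E]
After op 4 (commit): HEAD=main@C [fix=H main=C]
After op 5 (checkout): HEAD=fix@H [fix=H main=C]
After op 6 (branch): HEAD=fix@H [exp=H fix=H main=C]
After op 7 (reset): HEAD=fix@C [exp=H fix=C main=C]
After op 8 (branch): HEAD=fix@C [exp=H fix=C main=C work=C]
After op 9 (commit): HEAD=fix@K [exp=H fix=K main=C work=C]
commit A: parents=[]
commit C: parents=['E']
commit E: parents=['H', 'H']
commit H: parents=['A']
commit K: parents=['C']

Answer: A H E C K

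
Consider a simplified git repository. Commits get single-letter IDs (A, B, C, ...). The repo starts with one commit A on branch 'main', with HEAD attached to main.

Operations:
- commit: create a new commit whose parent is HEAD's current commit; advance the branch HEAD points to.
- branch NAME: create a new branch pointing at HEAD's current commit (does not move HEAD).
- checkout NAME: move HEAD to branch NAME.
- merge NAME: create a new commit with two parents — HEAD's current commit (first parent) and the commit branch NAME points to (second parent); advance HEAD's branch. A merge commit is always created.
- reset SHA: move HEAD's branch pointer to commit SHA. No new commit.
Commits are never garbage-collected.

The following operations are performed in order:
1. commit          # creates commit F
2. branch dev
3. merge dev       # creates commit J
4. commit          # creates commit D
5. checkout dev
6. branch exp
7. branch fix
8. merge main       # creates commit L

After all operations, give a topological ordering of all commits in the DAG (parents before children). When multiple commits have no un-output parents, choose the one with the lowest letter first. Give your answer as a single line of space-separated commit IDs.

After op 1 (commit): HEAD=main@F [main=F]
After op 2 (branch): HEAD=main@F [dev=F main=F]
After op 3 (merge): HEAD=main@J [dev=F main=J]
After op 4 (commit): HEAD=main@D [dev=F main=D]
After op 5 (checkout): HEAD=dev@F [dev=F main=D]
After op 6 (branch): HEAD=dev@F [dev=F exp=F main=D]
After op 7 (branch): HEAD=dev@F [dev=F exp=F fix=F main=D]
After op 8 (merge): HEAD=dev@L [dev=L exp=F fix=F main=D]
commit A: parents=[]
commit D: parents=['J']
commit F: parents=['A']
commit J: parents=['F', 'F']
commit L: parents=['F', 'D']

Answer: A F J D L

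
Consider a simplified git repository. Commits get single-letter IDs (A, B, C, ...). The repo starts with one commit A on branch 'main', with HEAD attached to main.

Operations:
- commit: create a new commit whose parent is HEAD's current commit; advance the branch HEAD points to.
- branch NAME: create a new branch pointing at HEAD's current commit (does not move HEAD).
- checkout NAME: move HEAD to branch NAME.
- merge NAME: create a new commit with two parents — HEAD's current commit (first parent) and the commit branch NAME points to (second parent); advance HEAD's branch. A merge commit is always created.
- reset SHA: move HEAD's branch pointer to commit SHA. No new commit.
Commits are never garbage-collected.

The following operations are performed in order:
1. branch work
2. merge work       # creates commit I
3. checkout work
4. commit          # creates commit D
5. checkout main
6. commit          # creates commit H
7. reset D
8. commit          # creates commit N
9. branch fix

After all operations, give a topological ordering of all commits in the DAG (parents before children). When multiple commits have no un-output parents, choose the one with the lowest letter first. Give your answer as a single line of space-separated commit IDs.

After op 1 (branch): HEAD=main@A [main=A work=A]
After op 2 (merge): HEAD=main@I [main=I work=A]
After op 3 (checkout): HEAD=work@A [main=I work=A]
After op 4 (commit): HEAD=work@D [main=I work=D]
After op 5 (checkout): HEAD=main@I [main=I work=D]
After op 6 (commit): HEAD=main@H [main=H work=D]
After op 7 (reset): HEAD=main@D [main=D work=D]
After op 8 (commit): HEAD=main@N [main=N work=D]
After op 9 (branch): HEAD=main@N [fix=N main=N work=D]
commit A: parents=[]
commit D: parents=['A']
commit H: parents=['I']
commit I: parents=['A', 'A']
commit N: parents=['D']

Answer: A D I H N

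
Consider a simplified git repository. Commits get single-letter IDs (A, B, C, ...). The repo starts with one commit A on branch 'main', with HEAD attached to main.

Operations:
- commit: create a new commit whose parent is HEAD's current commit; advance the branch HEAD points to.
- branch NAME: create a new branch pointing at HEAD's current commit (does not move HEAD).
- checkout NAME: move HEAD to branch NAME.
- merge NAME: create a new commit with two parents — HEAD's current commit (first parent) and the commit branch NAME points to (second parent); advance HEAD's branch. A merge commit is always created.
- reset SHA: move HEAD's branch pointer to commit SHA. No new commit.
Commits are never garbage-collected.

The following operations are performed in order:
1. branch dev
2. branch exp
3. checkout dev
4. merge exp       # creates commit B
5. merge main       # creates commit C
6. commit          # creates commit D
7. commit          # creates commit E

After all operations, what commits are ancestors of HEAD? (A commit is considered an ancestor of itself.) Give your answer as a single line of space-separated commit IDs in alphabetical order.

After op 1 (branch): HEAD=main@A [dev=A main=A]
After op 2 (branch): HEAD=main@A [dev=A exp=A main=A]
After op 3 (checkout): HEAD=dev@A [dev=A exp=A main=A]
After op 4 (merge): HEAD=dev@B [dev=B exp=A main=A]
After op 5 (merge): HEAD=dev@C [dev=C exp=A main=A]
After op 6 (commit): HEAD=dev@D [dev=D exp=A main=A]
After op 7 (commit): HEAD=dev@E [dev=E exp=A main=A]

Answer: A B C D E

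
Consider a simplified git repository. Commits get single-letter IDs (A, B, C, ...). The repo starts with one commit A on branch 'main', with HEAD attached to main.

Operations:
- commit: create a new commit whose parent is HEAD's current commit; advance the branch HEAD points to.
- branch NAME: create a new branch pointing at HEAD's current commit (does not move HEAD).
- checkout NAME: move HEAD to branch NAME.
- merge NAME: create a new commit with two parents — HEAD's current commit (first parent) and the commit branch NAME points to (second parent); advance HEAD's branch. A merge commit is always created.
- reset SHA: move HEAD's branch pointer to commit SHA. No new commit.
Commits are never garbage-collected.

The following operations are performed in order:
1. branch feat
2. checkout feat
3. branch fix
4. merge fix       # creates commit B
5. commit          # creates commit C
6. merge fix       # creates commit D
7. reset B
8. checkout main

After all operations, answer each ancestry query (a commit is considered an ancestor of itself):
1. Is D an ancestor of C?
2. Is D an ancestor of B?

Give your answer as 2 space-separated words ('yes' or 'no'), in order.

Answer: no no

Derivation:
After op 1 (branch): HEAD=main@A [feat=A main=A]
After op 2 (checkout): HEAD=feat@A [feat=A main=A]
After op 3 (branch): HEAD=feat@A [feat=A fix=A main=A]
After op 4 (merge): HEAD=feat@B [feat=B fix=A main=A]
After op 5 (commit): HEAD=feat@C [feat=C fix=A main=A]
After op 6 (merge): HEAD=feat@D [feat=D fix=A main=A]
After op 7 (reset): HEAD=feat@B [feat=B fix=A main=A]
After op 8 (checkout): HEAD=main@A [feat=B fix=A main=A]
ancestors(C) = {A,B,C}; D in? no
ancestors(B) = {A,B}; D in? no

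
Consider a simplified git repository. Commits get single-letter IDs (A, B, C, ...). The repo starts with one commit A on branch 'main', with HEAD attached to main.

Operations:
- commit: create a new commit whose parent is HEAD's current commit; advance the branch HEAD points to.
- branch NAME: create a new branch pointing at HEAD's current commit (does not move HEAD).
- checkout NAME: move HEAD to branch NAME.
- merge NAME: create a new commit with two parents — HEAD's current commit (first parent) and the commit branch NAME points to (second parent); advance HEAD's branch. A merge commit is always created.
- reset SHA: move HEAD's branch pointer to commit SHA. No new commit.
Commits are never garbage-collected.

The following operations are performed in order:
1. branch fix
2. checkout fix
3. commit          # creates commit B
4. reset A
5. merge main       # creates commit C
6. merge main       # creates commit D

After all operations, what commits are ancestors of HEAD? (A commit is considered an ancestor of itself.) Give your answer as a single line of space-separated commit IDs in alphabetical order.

After op 1 (branch): HEAD=main@A [fix=A main=A]
After op 2 (checkout): HEAD=fix@A [fix=A main=A]
After op 3 (commit): HEAD=fix@B [fix=B main=A]
After op 4 (reset): HEAD=fix@A [fix=A main=A]
After op 5 (merge): HEAD=fix@C [fix=C main=A]
After op 6 (merge): HEAD=fix@D [fix=D main=A]

Answer: A C D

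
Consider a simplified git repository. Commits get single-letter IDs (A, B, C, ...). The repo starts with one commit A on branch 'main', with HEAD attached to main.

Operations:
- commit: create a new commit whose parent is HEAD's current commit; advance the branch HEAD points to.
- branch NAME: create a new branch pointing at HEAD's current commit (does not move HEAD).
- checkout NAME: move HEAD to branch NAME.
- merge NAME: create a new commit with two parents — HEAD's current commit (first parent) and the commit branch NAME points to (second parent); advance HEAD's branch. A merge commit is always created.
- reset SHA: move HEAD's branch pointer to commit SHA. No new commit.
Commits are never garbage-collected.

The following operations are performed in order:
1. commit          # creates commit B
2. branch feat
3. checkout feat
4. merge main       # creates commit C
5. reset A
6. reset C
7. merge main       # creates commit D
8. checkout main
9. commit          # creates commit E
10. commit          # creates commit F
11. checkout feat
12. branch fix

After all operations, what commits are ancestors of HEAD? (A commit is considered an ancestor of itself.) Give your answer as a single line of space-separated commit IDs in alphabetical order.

After op 1 (commit): HEAD=main@B [main=B]
After op 2 (branch): HEAD=main@B [feat=B main=B]
After op 3 (checkout): HEAD=feat@B [feat=B main=B]
After op 4 (merge): HEAD=feat@C [feat=C main=B]
After op 5 (reset): HEAD=feat@A [feat=A main=B]
After op 6 (reset): HEAD=feat@C [feat=C main=B]
After op 7 (merge): HEAD=feat@D [feat=D main=B]
After op 8 (checkout): HEAD=main@B [feat=D main=B]
After op 9 (commit): HEAD=main@E [feat=D main=E]
After op 10 (commit): HEAD=main@F [feat=D main=F]
After op 11 (checkout): HEAD=feat@D [feat=D main=F]
After op 12 (branch): HEAD=feat@D [feat=D fix=D main=F]

Answer: A B C D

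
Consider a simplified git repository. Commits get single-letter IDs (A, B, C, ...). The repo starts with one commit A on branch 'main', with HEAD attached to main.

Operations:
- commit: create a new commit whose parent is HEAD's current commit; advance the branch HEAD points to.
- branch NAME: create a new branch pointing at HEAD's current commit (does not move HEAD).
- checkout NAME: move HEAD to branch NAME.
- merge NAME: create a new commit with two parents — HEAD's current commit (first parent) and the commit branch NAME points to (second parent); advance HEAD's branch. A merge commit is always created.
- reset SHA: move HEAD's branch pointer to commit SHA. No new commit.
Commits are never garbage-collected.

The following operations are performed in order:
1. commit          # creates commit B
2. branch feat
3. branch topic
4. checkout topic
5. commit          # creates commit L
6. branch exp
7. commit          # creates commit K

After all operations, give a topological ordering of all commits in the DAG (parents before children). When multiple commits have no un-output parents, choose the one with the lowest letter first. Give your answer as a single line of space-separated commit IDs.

After op 1 (commit): HEAD=main@B [main=B]
After op 2 (branch): HEAD=main@B [feat=B main=B]
After op 3 (branch): HEAD=main@B [feat=B main=B topic=B]
After op 4 (checkout): HEAD=topic@B [feat=B main=B topic=B]
After op 5 (commit): HEAD=topic@L [feat=B main=B topic=L]
After op 6 (branch): HEAD=topic@L [exp=L feat=B main=B topic=L]
After op 7 (commit): HEAD=topic@K [exp=L feat=B main=B topic=K]
commit A: parents=[]
commit B: parents=['A']
commit K: parents=['L']
commit L: parents=['B']

Answer: A B L K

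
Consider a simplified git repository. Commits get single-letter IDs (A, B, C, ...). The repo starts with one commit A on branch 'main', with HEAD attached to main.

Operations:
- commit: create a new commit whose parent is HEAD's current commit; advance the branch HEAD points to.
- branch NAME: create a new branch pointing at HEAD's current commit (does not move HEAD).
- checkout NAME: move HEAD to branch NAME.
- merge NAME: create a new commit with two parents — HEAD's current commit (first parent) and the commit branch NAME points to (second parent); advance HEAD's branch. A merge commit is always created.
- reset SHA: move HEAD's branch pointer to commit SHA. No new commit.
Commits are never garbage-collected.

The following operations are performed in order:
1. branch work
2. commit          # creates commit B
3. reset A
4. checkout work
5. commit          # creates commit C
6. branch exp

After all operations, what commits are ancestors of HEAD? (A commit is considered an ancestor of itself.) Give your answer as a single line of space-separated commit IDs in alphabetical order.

After op 1 (branch): HEAD=main@A [main=A work=A]
After op 2 (commit): HEAD=main@B [main=B work=A]
After op 3 (reset): HEAD=main@A [main=A work=A]
After op 4 (checkout): HEAD=work@A [main=A work=A]
After op 5 (commit): HEAD=work@C [main=A work=C]
After op 6 (branch): HEAD=work@C [exp=C main=A work=C]

Answer: A C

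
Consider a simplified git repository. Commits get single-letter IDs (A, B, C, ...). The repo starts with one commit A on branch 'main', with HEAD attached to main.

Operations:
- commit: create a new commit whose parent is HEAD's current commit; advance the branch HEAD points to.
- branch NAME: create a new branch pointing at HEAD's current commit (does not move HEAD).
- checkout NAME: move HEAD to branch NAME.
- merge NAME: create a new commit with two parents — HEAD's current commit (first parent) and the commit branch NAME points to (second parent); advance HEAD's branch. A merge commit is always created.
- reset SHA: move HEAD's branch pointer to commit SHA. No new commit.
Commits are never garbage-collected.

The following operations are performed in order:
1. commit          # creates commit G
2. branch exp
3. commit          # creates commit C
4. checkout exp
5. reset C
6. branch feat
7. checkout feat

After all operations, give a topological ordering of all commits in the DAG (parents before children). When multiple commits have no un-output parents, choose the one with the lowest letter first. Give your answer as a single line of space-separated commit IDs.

After op 1 (commit): HEAD=main@G [main=G]
After op 2 (branch): HEAD=main@G [exp=G main=G]
After op 3 (commit): HEAD=main@C [exp=G main=C]
After op 4 (checkout): HEAD=exp@G [exp=G main=C]
After op 5 (reset): HEAD=exp@C [exp=C main=C]
After op 6 (branch): HEAD=exp@C [exp=C feat=C main=C]
After op 7 (checkout): HEAD=feat@C [exp=C feat=C main=C]
commit A: parents=[]
commit C: parents=['G']
commit G: parents=['A']

Answer: A G C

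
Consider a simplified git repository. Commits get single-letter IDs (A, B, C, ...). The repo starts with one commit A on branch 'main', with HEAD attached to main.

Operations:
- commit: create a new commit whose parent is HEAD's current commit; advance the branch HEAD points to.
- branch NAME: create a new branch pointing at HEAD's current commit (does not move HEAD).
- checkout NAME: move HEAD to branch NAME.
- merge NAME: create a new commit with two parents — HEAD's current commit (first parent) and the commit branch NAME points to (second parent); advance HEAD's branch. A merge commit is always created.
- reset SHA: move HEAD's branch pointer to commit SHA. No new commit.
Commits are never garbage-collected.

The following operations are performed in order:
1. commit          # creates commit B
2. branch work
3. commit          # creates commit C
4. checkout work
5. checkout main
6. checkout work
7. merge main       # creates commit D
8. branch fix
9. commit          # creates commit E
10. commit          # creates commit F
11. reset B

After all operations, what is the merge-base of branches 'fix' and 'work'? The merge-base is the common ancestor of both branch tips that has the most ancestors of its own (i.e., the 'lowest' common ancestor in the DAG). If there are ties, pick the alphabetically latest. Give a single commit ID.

Answer: B

Derivation:
After op 1 (commit): HEAD=main@B [main=B]
After op 2 (branch): HEAD=main@B [main=B work=B]
After op 3 (commit): HEAD=main@C [main=C work=B]
After op 4 (checkout): HEAD=work@B [main=C work=B]
After op 5 (checkout): HEAD=main@C [main=C work=B]
After op 6 (checkout): HEAD=work@B [main=C work=B]
After op 7 (merge): HEAD=work@D [main=C work=D]
After op 8 (branch): HEAD=work@D [fix=D main=C work=D]
After op 9 (commit): HEAD=work@E [fix=D main=C work=E]
After op 10 (commit): HEAD=work@F [fix=D main=C work=F]
After op 11 (reset): HEAD=work@B [fix=D main=C work=B]
ancestors(fix=D): ['A', 'B', 'C', 'D']
ancestors(work=B): ['A', 'B']
common: ['A', 'B']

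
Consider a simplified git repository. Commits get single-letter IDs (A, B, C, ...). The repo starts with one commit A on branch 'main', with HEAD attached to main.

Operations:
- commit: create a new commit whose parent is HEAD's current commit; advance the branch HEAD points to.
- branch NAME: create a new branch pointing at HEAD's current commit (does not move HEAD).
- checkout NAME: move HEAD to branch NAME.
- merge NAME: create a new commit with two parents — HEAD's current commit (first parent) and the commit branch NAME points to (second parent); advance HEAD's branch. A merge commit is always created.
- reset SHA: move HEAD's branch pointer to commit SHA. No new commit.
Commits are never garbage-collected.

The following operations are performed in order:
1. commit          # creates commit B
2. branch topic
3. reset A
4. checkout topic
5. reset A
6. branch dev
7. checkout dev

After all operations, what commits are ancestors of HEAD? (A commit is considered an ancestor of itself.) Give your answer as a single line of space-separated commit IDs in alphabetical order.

Answer: A

Derivation:
After op 1 (commit): HEAD=main@B [main=B]
After op 2 (branch): HEAD=main@B [main=B topic=B]
After op 3 (reset): HEAD=main@A [main=A topic=B]
After op 4 (checkout): HEAD=topic@B [main=A topic=B]
After op 5 (reset): HEAD=topic@A [main=A topic=A]
After op 6 (branch): HEAD=topic@A [dev=A main=A topic=A]
After op 7 (checkout): HEAD=dev@A [dev=A main=A topic=A]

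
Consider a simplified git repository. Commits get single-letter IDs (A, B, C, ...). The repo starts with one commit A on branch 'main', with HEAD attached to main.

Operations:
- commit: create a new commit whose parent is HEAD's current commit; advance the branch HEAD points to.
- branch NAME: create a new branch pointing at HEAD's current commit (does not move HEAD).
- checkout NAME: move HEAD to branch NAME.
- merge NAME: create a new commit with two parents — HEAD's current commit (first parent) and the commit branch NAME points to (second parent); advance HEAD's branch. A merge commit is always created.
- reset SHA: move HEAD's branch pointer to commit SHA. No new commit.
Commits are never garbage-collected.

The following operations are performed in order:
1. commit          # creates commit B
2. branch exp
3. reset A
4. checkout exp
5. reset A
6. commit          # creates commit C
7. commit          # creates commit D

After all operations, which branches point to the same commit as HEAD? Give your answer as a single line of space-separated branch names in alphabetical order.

Answer: exp

Derivation:
After op 1 (commit): HEAD=main@B [main=B]
After op 2 (branch): HEAD=main@B [exp=B main=B]
After op 3 (reset): HEAD=main@A [exp=B main=A]
After op 4 (checkout): HEAD=exp@B [exp=B main=A]
After op 5 (reset): HEAD=exp@A [exp=A main=A]
After op 6 (commit): HEAD=exp@C [exp=C main=A]
After op 7 (commit): HEAD=exp@D [exp=D main=A]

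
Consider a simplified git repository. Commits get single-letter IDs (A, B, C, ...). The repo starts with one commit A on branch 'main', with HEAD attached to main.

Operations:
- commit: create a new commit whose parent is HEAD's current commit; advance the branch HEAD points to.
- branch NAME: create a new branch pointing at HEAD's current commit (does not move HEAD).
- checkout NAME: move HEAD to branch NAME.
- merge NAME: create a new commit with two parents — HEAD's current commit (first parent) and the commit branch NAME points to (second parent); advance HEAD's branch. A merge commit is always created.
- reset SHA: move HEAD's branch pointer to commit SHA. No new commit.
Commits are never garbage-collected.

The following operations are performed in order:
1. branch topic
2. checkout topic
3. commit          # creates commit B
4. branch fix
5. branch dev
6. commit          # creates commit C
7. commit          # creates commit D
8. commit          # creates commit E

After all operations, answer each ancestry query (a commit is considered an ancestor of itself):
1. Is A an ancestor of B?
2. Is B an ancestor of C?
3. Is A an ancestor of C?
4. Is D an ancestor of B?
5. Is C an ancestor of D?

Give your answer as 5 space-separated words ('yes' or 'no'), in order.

After op 1 (branch): HEAD=main@A [main=A topic=A]
After op 2 (checkout): HEAD=topic@A [main=A topic=A]
After op 3 (commit): HEAD=topic@B [main=A topic=B]
After op 4 (branch): HEAD=topic@B [fix=B main=A topic=B]
After op 5 (branch): HEAD=topic@B [dev=B fix=B main=A topic=B]
After op 6 (commit): HEAD=topic@C [dev=B fix=B main=A topic=C]
After op 7 (commit): HEAD=topic@D [dev=B fix=B main=A topic=D]
After op 8 (commit): HEAD=topic@E [dev=B fix=B main=A topic=E]
ancestors(B) = {A,B}; A in? yes
ancestors(C) = {A,B,C}; B in? yes
ancestors(C) = {A,B,C}; A in? yes
ancestors(B) = {A,B}; D in? no
ancestors(D) = {A,B,C,D}; C in? yes

Answer: yes yes yes no yes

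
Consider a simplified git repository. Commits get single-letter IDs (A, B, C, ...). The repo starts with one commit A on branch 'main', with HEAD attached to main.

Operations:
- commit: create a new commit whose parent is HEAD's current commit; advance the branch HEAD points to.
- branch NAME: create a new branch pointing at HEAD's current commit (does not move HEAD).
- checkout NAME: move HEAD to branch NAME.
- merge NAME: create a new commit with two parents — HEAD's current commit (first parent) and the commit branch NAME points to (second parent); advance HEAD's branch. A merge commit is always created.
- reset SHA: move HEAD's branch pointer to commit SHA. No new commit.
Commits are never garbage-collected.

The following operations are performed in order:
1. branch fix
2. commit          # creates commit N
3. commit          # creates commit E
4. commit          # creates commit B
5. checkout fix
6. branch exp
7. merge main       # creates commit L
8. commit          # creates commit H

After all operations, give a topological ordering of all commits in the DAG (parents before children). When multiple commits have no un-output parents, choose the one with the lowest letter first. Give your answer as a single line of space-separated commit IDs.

After op 1 (branch): HEAD=main@A [fix=A main=A]
After op 2 (commit): HEAD=main@N [fix=A main=N]
After op 3 (commit): HEAD=main@E [fix=A main=E]
After op 4 (commit): HEAD=main@B [fix=A main=B]
After op 5 (checkout): HEAD=fix@A [fix=A main=B]
After op 6 (branch): HEAD=fix@A [exp=A fix=A main=B]
After op 7 (merge): HEAD=fix@L [exp=A fix=L main=B]
After op 8 (commit): HEAD=fix@H [exp=A fix=H main=B]
commit A: parents=[]
commit B: parents=['E']
commit E: parents=['N']
commit H: parents=['L']
commit L: parents=['A', 'B']
commit N: parents=['A']

Answer: A N E B L H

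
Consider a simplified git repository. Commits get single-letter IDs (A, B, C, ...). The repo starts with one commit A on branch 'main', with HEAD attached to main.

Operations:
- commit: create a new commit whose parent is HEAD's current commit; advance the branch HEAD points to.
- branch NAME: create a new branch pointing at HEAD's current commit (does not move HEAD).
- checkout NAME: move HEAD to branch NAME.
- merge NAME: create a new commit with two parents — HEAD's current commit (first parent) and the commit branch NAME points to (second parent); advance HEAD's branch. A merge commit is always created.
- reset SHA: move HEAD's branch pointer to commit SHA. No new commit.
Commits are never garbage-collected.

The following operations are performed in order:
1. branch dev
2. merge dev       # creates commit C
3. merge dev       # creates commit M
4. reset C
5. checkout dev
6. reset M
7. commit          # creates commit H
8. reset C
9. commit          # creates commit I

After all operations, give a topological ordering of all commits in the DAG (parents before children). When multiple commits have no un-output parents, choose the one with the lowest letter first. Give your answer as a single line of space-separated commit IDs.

Answer: A C I M H

Derivation:
After op 1 (branch): HEAD=main@A [dev=A main=A]
After op 2 (merge): HEAD=main@C [dev=A main=C]
After op 3 (merge): HEAD=main@M [dev=A main=M]
After op 4 (reset): HEAD=main@C [dev=A main=C]
After op 5 (checkout): HEAD=dev@A [dev=A main=C]
After op 6 (reset): HEAD=dev@M [dev=M main=C]
After op 7 (commit): HEAD=dev@H [dev=H main=C]
After op 8 (reset): HEAD=dev@C [dev=C main=C]
After op 9 (commit): HEAD=dev@I [dev=I main=C]
commit A: parents=[]
commit C: parents=['A', 'A']
commit H: parents=['M']
commit I: parents=['C']
commit M: parents=['C', 'A']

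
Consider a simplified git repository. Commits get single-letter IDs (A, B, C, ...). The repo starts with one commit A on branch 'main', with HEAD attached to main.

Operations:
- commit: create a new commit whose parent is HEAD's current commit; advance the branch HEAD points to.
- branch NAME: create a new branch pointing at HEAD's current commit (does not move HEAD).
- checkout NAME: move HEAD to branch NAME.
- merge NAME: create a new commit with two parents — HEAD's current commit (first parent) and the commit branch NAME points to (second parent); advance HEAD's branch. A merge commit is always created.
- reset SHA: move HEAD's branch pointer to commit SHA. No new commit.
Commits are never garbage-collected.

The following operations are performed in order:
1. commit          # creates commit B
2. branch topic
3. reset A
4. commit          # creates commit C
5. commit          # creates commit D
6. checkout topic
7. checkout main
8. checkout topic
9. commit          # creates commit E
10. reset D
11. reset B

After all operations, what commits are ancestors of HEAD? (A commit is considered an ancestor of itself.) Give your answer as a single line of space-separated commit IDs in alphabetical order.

Answer: A B

Derivation:
After op 1 (commit): HEAD=main@B [main=B]
After op 2 (branch): HEAD=main@B [main=B topic=B]
After op 3 (reset): HEAD=main@A [main=A topic=B]
After op 4 (commit): HEAD=main@C [main=C topic=B]
After op 5 (commit): HEAD=main@D [main=D topic=B]
After op 6 (checkout): HEAD=topic@B [main=D topic=B]
After op 7 (checkout): HEAD=main@D [main=D topic=B]
After op 8 (checkout): HEAD=topic@B [main=D topic=B]
After op 9 (commit): HEAD=topic@E [main=D topic=E]
After op 10 (reset): HEAD=topic@D [main=D topic=D]
After op 11 (reset): HEAD=topic@B [main=D topic=B]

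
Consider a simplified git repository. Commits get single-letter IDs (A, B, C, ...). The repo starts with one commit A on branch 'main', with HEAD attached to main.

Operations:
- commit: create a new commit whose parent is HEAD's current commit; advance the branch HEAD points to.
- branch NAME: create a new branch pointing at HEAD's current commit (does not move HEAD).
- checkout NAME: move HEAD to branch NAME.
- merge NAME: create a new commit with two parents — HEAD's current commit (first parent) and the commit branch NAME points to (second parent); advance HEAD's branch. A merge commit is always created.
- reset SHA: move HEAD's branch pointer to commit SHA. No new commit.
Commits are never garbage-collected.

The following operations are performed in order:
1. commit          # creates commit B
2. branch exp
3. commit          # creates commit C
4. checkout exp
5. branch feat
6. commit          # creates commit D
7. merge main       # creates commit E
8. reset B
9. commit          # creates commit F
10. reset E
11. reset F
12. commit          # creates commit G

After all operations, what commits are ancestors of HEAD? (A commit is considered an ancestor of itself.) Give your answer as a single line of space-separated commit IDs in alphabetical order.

Answer: A B F G

Derivation:
After op 1 (commit): HEAD=main@B [main=B]
After op 2 (branch): HEAD=main@B [exp=B main=B]
After op 3 (commit): HEAD=main@C [exp=B main=C]
After op 4 (checkout): HEAD=exp@B [exp=B main=C]
After op 5 (branch): HEAD=exp@B [exp=B feat=B main=C]
After op 6 (commit): HEAD=exp@D [exp=D feat=B main=C]
After op 7 (merge): HEAD=exp@E [exp=E feat=B main=C]
After op 8 (reset): HEAD=exp@B [exp=B feat=B main=C]
After op 9 (commit): HEAD=exp@F [exp=F feat=B main=C]
After op 10 (reset): HEAD=exp@E [exp=E feat=B main=C]
After op 11 (reset): HEAD=exp@F [exp=F feat=B main=C]
After op 12 (commit): HEAD=exp@G [exp=G feat=B main=C]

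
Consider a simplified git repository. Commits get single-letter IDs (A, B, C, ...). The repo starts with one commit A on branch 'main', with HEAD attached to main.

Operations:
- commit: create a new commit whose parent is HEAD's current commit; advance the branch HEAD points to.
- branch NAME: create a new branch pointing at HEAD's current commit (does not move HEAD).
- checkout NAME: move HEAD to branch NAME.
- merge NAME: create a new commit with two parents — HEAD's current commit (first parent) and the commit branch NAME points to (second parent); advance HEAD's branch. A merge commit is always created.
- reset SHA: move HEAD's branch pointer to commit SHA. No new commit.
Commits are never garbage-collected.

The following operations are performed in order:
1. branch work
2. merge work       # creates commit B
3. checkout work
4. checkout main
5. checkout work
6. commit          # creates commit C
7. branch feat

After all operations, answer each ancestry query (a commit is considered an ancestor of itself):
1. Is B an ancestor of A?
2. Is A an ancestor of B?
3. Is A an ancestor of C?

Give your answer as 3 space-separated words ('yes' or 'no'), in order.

After op 1 (branch): HEAD=main@A [main=A work=A]
After op 2 (merge): HEAD=main@B [main=B work=A]
After op 3 (checkout): HEAD=work@A [main=B work=A]
After op 4 (checkout): HEAD=main@B [main=B work=A]
After op 5 (checkout): HEAD=work@A [main=B work=A]
After op 6 (commit): HEAD=work@C [main=B work=C]
After op 7 (branch): HEAD=work@C [feat=C main=B work=C]
ancestors(A) = {A}; B in? no
ancestors(B) = {A,B}; A in? yes
ancestors(C) = {A,C}; A in? yes

Answer: no yes yes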